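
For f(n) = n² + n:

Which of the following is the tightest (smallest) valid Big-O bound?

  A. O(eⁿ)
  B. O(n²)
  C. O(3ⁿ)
B

f(n) = n² + n is O(n²).
All listed options are valid Big-O bounds (upper bounds),
but O(n²) is the tightest (smallest valid bound).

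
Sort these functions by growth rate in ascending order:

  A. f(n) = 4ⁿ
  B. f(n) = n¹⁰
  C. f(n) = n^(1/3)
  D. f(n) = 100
D < C < B < A

Comparing growth rates:
D = 100 is O(1)
C = n^(1/3) is O(n^(1/3))
B = n¹⁰ is O(n¹⁰)
A = 4ⁿ is O(4ⁿ)

Therefore, the order from slowest to fastest is: D < C < B < A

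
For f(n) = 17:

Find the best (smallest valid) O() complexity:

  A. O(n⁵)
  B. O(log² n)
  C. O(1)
C

f(n) = 17 is O(1).
All listed options are valid Big-O bounds (upper bounds),
but O(1) is the tightest (smallest valid bound).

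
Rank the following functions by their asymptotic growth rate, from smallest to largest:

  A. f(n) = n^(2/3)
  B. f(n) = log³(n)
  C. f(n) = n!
B < A < C

Comparing growth rates:
B = log³(n) is O(log³ n)
A = n^(2/3) is O(n^(2/3))
C = n! is O(n!)

Therefore, the order from slowest to fastest is: B < A < C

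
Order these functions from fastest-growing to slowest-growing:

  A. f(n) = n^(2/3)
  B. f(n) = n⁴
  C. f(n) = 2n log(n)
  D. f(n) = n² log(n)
B > D > C > A

Comparing growth rates:
B = n⁴ is O(n⁴)
D = n² log(n) is O(n² log n)
C = 2n log(n) is O(n log n)
A = n^(2/3) is O(n^(2/3))

Therefore, the order from fastest to slowest is: B > D > C > A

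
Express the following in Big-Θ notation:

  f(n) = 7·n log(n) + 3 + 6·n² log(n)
Θ(n² log n)

Order the terms by growth rate: 3 ≺ 7·n log(n) ≺ 6·n² log(n).
The fastest-growing term 6·n² log(n) dominates as n → ∞; dropping its constant factor gives Θ(n² log n).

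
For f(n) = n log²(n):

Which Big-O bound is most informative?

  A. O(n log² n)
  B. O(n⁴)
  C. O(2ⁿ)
A

f(n) = n log²(n) is O(n log² n).
All listed options are valid Big-O bounds (upper bounds),
but O(n log² n) is the tightest (smallest valid bound).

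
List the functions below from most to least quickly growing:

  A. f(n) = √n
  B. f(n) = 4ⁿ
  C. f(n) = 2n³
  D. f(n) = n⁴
B > D > C > A

Comparing growth rates:
B = 4ⁿ is O(4ⁿ)
D = n⁴ is O(n⁴)
C = 2n³ is O(n³)
A = √n is O(√n)

Therefore, the order from fastest to slowest is: B > D > C > A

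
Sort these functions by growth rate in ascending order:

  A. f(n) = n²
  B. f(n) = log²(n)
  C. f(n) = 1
C < B < A

Comparing growth rates:
C = 1 is O(1)
B = log²(n) is O(log² n)
A = n² is O(n²)

Therefore, the order from slowest to fastest is: C < B < A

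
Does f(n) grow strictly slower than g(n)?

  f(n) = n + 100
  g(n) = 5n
False

f(n) = n + 100 is O(n), and g(n) = 5n is O(n).
Since they have the same growth rate, f(n) = o(g(n)) is false.
(f = o(g) requires f to grow strictly slower, not equal.)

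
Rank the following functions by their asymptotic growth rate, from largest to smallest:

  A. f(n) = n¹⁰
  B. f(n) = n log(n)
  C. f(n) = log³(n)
A > B > C

Comparing growth rates:
A = n¹⁰ is O(n¹⁰)
B = n log(n) is O(n log n)
C = log³(n) is O(log³ n)

Therefore, the order from fastest to slowest is: A > B > C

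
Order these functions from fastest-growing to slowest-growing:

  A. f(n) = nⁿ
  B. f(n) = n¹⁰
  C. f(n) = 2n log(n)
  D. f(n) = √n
A > B > C > D

Comparing growth rates:
A = nⁿ is O(nⁿ)
B = n¹⁰ is O(n¹⁰)
C = 2n log(n) is O(n log n)
D = √n is O(√n)

Therefore, the order from fastest to slowest is: A > B > C > D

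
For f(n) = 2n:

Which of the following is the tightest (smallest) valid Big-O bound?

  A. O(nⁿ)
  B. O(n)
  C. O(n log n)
B

f(n) = 2n is O(n).
All listed options are valid Big-O bounds (upper bounds),
but O(n) is the tightest (smallest valid bound).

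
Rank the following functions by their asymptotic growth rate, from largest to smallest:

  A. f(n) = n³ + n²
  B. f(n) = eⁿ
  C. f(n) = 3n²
B > A > C

Comparing growth rates:
B = eⁿ is O(eⁿ)
A = n³ + n² is O(n³)
C = 3n² is O(n²)

Therefore, the order from fastest to slowest is: B > A > C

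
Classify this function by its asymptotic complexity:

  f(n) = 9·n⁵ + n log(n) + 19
O(n⁵)

The dominant term in 9·n⁵ + n log(n) + 19 is 9·n⁵, which is Θ(n⁵).
Lower-order terms (n log(n), 19) are asymptotically negligible.
Constants are absorbed, so the tightest bound is O(n⁵).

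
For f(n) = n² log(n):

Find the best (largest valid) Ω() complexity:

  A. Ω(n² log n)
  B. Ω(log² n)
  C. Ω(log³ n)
A

f(n) = n² log(n) is Ω(n² log n).
All listed options are valid Big-Ω bounds (lower bounds),
but Ω(n² log n) is the tightest (largest valid bound).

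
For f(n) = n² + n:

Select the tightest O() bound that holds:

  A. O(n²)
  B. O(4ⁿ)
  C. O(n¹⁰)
A

f(n) = n² + n is O(n²).
All listed options are valid Big-O bounds (upper bounds),
but O(n²) is the tightest (smallest valid bound).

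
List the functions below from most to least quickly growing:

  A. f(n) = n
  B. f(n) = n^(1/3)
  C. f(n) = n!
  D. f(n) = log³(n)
C > A > B > D

Comparing growth rates:
C = n! is O(n!)
A = n is O(n)
B = n^(1/3) is O(n^(1/3))
D = log³(n) is O(log³ n)

Therefore, the order from fastest to slowest is: C > A > B > D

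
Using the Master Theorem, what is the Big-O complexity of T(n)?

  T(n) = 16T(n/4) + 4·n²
Θ(n² log n)

Master Theorem: a = 16, b = 4, f(n) = 4·n².
Compute the critical exponent d = log₄(16) = 2.
Compare f(n) = Θ(n²) against n^d:
  k = 2 = d, so f(n) = Θ(n^d) — Case 2.
  Work is balanced across levels: T(n) = Θ(n^d log n) = Θ(n² log n).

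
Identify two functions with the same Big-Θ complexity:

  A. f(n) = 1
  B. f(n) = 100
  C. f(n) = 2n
A and B

Examining each function:
  A. 1 is O(1)
  B. 100 is O(1)
  C. 2n is O(n)

Functions A and B both have the same complexity class.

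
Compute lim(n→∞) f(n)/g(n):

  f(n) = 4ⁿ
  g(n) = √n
∞

Since 4ⁿ (O(4ⁿ)) grows faster than √n (O(√n)),
the ratio f(n)/g(n) → ∞ as n → ∞.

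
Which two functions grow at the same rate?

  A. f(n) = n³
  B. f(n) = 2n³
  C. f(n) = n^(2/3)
A and B

Examining each function:
  A. n³ is O(n³)
  B. 2n³ is O(n³)
  C. n^(2/3) is O(n^(2/3))

Functions A and B both have the same complexity class.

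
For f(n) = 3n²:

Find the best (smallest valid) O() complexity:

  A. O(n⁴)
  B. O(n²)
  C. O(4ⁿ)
B

f(n) = 3n² is O(n²).
All listed options are valid Big-O bounds (upper bounds),
but O(n²) is the tightest (smallest valid bound).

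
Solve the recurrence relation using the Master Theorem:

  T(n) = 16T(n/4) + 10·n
Θ(n²)

Master Theorem: a = 16, b = 4, f(n) = 10·n.
Compute the critical exponent d = log₄(16) = 2.
Compare f(n) = Θ(n) against n^d:
  k = 1 < d = 2, so f(n) = O(n^(d-ε)) — Case 1.
  The recursion cost dominates: T(n) = Θ(n^d) = Θ(n²).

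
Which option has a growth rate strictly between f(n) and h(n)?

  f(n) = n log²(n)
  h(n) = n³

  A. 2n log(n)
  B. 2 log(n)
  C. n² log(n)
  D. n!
C

We need g(n) with n log²(n) = o(g(n)) and g(n) = o(n³), i.e. O(n log² n) ≺ g ≺ O(n³).
Check each option:
  A. 2n log(n) — O(n log n) does not grow strictly faster than f(n)
  B. 2 log(n) — O(log n) does not grow strictly faster than f(n)
  C. n² log(n) — O(n² log n) is strictly between O(n log² n) and O(n³) ✓
  D. n! — O(n!) does not grow strictly slower than h(n)

Only option C (n² log(n)) lies strictly between.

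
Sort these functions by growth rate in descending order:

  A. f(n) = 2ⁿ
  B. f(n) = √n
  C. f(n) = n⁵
A > C > B

Comparing growth rates:
A = 2ⁿ is O(2ⁿ)
C = n⁵ is O(n⁵)
B = √n is O(√n)

Therefore, the order from fastest to slowest is: A > C > B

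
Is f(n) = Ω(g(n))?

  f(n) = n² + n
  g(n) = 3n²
True

f(n) = n² + n and g(n) = 3n² are both O(n²).
Big-Ω permits equal growth rates (f ≥ c·g for some c > 0), so f(n) = Ω(g(n)) is true.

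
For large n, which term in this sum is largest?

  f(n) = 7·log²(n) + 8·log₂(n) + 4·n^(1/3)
4·n^(1/3)

Looking at each term:
  - 7·log²(n) is O(log² n)
  - 8·log₂(n) is O(log n)
  - 4·n^(1/3) is O(n^(1/3))

The term 4·n^(1/3) (O(n^(1/3))) grows fastest and dominates all others.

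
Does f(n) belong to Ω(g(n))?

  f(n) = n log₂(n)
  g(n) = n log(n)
True

f(n) = n log₂(n) and g(n) = n log(n) are both O(n log n).
Big-Ω permits equal growth rates (f ≥ c·g for some c > 0), so f(n) = Ω(g(n)) is true.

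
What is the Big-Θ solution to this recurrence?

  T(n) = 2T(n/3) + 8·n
Θ(n)

Master Theorem: a = 2, b = 3, f(n) = 8·n.
Compute the critical exponent d = log₃(2) = 0.631.
Compare f(n) = Θ(n) against n^d:
  k = 1 > d = 0.631, so f(n) = Ω(n^(d+ε)) — Case 3.
  Regularity: a·(n/b)^1/n^1 = a/b^1 = 2/3 < 1 ✓.
  The top-level work dominates: T(n) = Θ(f(n)) = Θ(n).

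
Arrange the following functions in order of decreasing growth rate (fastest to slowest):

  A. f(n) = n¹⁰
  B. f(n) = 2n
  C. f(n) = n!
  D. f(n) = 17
C > A > B > D

Comparing growth rates:
C = n! is O(n!)
A = n¹⁰ is O(n¹⁰)
B = 2n is O(n)
D = 17 is O(1)

Therefore, the order from fastest to slowest is: C > A > B > D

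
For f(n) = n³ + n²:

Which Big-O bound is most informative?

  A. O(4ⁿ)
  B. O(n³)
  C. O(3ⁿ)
B

f(n) = n³ + n² is O(n³).
All listed options are valid Big-O bounds (upper bounds),
but O(n³) is the tightest (smallest valid bound).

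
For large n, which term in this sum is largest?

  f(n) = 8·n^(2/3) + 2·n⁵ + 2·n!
2·n!

Looking at each term:
  - 8·n^(2/3) is O(n^(2/3))
  - 2·n⁵ is O(n⁵)
  - 2·n! is O(n!)

The term 2·n! (O(n!)) grows fastest and dominates all others.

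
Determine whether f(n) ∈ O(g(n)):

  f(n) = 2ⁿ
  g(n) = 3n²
False

f(n) = 2ⁿ is O(2ⁿ), and g(n) = 3n² is O(n²).
Since O(2ⁿ) grows faster than O(n²), f(n) = O(g(n)) is false.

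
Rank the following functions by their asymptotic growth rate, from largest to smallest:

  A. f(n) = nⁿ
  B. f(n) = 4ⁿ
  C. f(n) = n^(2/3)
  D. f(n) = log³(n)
A > B > C > D

Comparing growth rates:
A = nⁿ is O(nⁿ)
B = 4ⁿ is O(4ⁿ)
C = n^(2/3) is O(n^(2/3))
D = log³(n) is O(log³ n)

Therefore, the order from fastest to slowest is: A > B > C > D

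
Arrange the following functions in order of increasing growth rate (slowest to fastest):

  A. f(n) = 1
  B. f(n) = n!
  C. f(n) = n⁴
A < C < B

Comparing growth rates:
A = 1 is O(1)
C = n⁴ is O(n⁴)
B = n! is O(n!)

Therefore, the order from slowest to fastest is: A < C < B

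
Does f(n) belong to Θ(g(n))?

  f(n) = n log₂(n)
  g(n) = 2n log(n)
True

f(n) = n log₂(n) and g(n) = 2n log(n) are both O(n log n).
Since they have the same asymptotic growth rate, f(n) = Θ(g(n)) is true.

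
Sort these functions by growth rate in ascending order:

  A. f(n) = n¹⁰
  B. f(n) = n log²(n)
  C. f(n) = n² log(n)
B < C < A

Comparing growth rates:
B = n log²(n) is O(n log² n)
C = n² log(n) is O(n² log n)
A = n¹⁰ is O(n¹⁰)

Therefore, the order from slowest to fastest is: B < C < A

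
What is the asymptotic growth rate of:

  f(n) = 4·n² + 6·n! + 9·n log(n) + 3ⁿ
Θ(n!)

Order the terms by growth rate: 9·n log(n) ≺ 4·n² ≺ 3ⁿ ≺ 6·n!.
The fastest-growing term 6·n! dominates as n → ∞; dropping its constant factor gives Θ(n!).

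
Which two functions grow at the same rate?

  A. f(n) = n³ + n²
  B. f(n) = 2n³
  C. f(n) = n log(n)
A and B

Examining each function:
  A. n³ + n² is O(n³)
  B. 2n³ is O(n³)
  C. n log(n) is O(n log n)

Functions A and B both have the same complexity class.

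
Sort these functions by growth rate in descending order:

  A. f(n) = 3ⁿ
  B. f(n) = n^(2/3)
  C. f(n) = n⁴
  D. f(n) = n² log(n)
A > C > D > B

Comparing growth rates:
A = 3ⁿ is O(3ⁿ)
C = n⁴ is O(n⁴)
D = n² log(n) is O(n² log n)
B = n^(2/3) is O(n^(2/3))

Therefore, the order from fastest to slowest is: A > C > D > B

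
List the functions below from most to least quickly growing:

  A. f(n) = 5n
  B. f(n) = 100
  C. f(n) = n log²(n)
C > A > B

Comparing growth rates:
C = n log²(n) is O(n log² n)
A = 5n is O(n)
B = 100 is O(1)

Therefore, the order from fastest to slowest is: C > A > B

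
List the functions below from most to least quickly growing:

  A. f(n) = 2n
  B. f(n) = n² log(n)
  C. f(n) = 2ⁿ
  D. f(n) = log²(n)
C > B > A > D

Comparing growth rates:
C = 2ⁿ is O(2ⁿ)
B = n² log(n) is O(n² log n)
A = 2n is O(n)
D = log²(n) is O(log² n)

Therefore, the order from fastest to slowest is: C > B > A > D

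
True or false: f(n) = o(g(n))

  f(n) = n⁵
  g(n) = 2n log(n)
False

f(n) = n⁵ is O(n⁵), and g(n) = 2n log(n) is O(n log n).
Since O(n⁵) grows faster than or equal to O(n log n), f(n) = o(g(n)) is false.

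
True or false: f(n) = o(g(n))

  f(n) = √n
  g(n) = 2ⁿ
True

f(n) = √n is O(√n), and g(n) = 2ⁿ is O(2ⁿ).
Since O(√n) grows strictly slower than O(2ⁿ), f(n) = o(g(n)) is true.
This means lim(n→∞) f(n)/g(n) = 0.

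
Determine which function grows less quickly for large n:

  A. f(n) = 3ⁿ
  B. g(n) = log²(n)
B

f(n) = 3ⁿ is O(3ⁿ), while g(n) = log²(n) is O(log² n).
Since O(log² n) grows slower than O(3ⁿ), g(n) is dominated.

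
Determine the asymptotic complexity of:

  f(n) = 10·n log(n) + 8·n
O(n log n)

The dominant term in 10·n log(n) + 8·n is 10·n log(n), which is Θ(n log n).
Lower-order terms (8·n) are asymptotically negligible.
Constants are absorbed, so the tightest bound is O(n log n).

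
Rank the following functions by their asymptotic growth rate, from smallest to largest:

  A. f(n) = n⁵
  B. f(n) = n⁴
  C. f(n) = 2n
C < B < A

Comparing growth rates:
C = 2n is O(n)
B = n⁴ is O(n⁴)
A = n⁵ is O(n⁵)

Therefore, the order from slowest to fastest is: C < B < A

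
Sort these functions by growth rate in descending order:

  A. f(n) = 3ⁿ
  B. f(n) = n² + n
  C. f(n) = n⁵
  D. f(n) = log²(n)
A > C > B > D

Comparing growth rates:
A = 3ⁿ is O(3ⁿ)
C = n⁵ is O(n⁵)
B = n² + n is O(n²)
D = log²(n) is O(log² n)

Therefore, the order from fastest to slowest is: A > C > B > D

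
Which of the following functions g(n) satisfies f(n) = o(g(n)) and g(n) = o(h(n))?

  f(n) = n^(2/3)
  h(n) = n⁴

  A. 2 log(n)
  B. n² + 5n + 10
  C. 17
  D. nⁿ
B

We need g(n) with n^(2/3) = o(g(n)) and g(n) = o(n⁴), i.e. O(n^(2/3)) ≺ g ≺ O(n⁴).
Check each option:
  A. 2 log(n) — O(log n) does not grow strictly faster than f(n)
  B. n² + 5n + 10 — O(n²) is strictly between O(n^(2/3)) and O(n⁴) ✓
  C. 17 — O(1) does not grow strictly faster than f(n)
  D. nⁿ — O(nⁿ) does not grow strictly slower than h(n)

Only option B (n² + 5n + 10) lies strictly between.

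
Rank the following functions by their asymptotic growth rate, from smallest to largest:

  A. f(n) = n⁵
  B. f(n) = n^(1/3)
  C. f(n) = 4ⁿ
B < A < C

Comparing growth rates:
B = n^(1/3) is O(n^(1/3))
A = n⁵ is O(n⁵)
C = 4ⁿ is O(4ⁿ)

Therefore, the order from slowest to fastest is: B < A < C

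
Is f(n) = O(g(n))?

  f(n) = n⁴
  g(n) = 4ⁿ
True

f(n) = n⁴ is O(n⁴), and g(n) = 4ⁿ is O(4ⁿ).
Since O(n⁴) ⊆ O(4ⁿ) (f grows no faster than g), f(n) = O(g(n)) is true.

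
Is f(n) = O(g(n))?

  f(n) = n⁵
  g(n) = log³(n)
False

f(n) = n⁵ is O(n⁵), and g(n) = log³(n) is O(log³ n).
Since O(n⁵) grows faster than O(log³ n), f(n) = O(g(n)) is false.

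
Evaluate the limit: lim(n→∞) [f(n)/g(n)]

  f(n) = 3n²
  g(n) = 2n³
0

Since 3n² (O(n²)) grows slower than 2n³ (O(n³)),
the ratio f(n)/g(n) → 0 as n → ∞.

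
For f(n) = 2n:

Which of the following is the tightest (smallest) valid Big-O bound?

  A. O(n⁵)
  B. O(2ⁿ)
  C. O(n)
C

f(n) = 2n is O(n).
All listed options are valid Big-O bounds (upper bounds),
but O(n) is the tightest (smallest valid bound).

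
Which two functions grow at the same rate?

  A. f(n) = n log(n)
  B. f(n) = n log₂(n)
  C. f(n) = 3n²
A and B

Examining each function:
  A. n log(n) is O(n log n)
  B. n log₂(n) is O(n log n)
  C. 3n² is O(n²)

Functions A and B both have the same complexity class.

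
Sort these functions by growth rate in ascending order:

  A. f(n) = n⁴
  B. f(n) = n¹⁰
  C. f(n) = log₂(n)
C < A < B

Comparing growth rates:
C = log₂(n) is O(log n)
A = n⁴ is O(n⁴)
B = n¹⁰ is O(n¹⁰)

Therefore, the order from slowest to fastest is: C < A < B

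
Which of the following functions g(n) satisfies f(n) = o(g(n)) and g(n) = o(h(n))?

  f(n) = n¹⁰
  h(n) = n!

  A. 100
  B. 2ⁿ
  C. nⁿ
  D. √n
B

We need g(n) with n¹⁰ = o(g(n)) and g(n) = o(n!), i.e. O(n¹⁰) ≺ g ≺ O(n!).
Check each option:
  A. 100 — O(1) does not grow strictly faster than f(n)
  B. 2ⁿ — O(2ⁿ) is strictly between O(n¹⁰) and O(n!) ✓
  C. nⁿ — O(nⁿ) does not grow strictly slower than h(n)
  D. √n — O(√n) does not grow strictly faster than f(n)

Only option B (2ⁿ) lies strictly between.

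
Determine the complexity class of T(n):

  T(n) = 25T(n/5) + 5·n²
Θ(n² log n)

Master Theorem: a = 25, b = 5, f(n) = 5·n².
Compute the critical exponent d = log₅(25) = 2.
Compare f(n) = Θ(n²) against n^d:
  k = 2 = d, so f(n) = Θ(n^d) — Case 2.
  Work is balanced across levels: T(n) = Θ(n^d log n) = Θ(n² log n).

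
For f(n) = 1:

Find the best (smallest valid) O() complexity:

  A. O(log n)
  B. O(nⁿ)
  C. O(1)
C

f(n) = 1 is O(1).
All listed options are valid Big-O bounds (upper bounds),
but O(1) is the tightest (smallest valid bound).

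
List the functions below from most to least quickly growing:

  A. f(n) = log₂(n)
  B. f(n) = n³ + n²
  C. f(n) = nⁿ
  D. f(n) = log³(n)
C > B > D > A

Comparing growth rates:
C = nⁿ is O(nⁿ)
B = n³ + n² is O(n³)
D = log³(n) is O(log³ n)
A = log₂(n) is O(log n)

Therefore, the order from fastest to slowest is: C > B > D > A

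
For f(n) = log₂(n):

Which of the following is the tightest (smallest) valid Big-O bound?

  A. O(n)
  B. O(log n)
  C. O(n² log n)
B

f(n) = log₂(n) is O(log n).
All listed options are valid Big-O bounds (upper bounds),
but O(log n) is the tightest (smallest valid bound).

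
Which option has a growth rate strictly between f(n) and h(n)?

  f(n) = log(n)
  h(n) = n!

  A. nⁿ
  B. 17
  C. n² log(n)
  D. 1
C

We need g(n) with log(n) = o(g(n)) and g(n) = o(n!), i.e. O(log n) ≺ g ≺ O(n!).
Check each option:
  A. nⁿ — O(nⁿ) does not grow strictly slower than h(n)
  B. 17 — O(1) does not grow strictly faster than f(n)
  C. n² log(n) — O(n² log n) is strictly between O(log n) and O(n!) ✓
  D. 1 — O(1) does not grow strictly faster than f(n)

Only option C (n² log(n)) lies strictly between.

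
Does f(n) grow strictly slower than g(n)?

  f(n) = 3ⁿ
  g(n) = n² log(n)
False

f(n) = 3ⁿ is O(3ⁿ), and g(n) = n² log(n) is O(n² log n).
Since O(3ⁿ) grows faster than or equal to O(n² log n), f(n) = o(g(n)) is false.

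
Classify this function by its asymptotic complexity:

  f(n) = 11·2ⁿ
O(2ⁿ)

The dominant term in 11·2ⁿ is 11·2ⁿ, which is Θ(2ⁿ).
Constants are absorbed, so the tightest bound is O(2ⁿ).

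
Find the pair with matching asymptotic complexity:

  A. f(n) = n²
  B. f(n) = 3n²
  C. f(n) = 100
A and B

Examining each function:
  A. n² is O(n²)
  B. 3n² is O(n²)
  C. 100 is O(1)

Functions A and B both have the same complexity class.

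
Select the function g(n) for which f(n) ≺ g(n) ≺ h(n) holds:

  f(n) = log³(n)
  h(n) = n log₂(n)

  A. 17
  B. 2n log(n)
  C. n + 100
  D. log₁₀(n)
C

We need g(n) with log³(n) = o(g(n)) and g(n) = o(n log₂(n)), i.e. O(log³ n) ≺ g ≺ O(n log n).
Check each option:
  A. 17 — O(1) does not grow strictly faster than f(n)
  B. 2n log(n) — O(n log n) does not grow strictly slower than h(n)
  C. n + 100 — O(n) is strictly between O(log³ n) and O(n log n) ✓
  D. log₁₀(n) — O(log n) does not grow strictly faster than f(n)

Only option C (n + 100) lies strictly between.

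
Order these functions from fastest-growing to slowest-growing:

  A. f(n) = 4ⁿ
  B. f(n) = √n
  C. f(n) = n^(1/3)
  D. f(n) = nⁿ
D > A > B > C

Comparing growth rates:
D = nⁿ is O(nⁿ)
A = 4ⁿ is O(4ⁿ)
B = √n is O(√n)
C = n^(1/3) is O(n^(1/3))

Therefore, the order from fastest to slowest is: D > A > B > C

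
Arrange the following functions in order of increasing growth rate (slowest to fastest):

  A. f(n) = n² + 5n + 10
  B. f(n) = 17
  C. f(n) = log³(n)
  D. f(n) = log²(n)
B < D < C < A

Comparing growth rates:
B = 17 is O(1)
D = log²(n) is O(log² n)
C = log³(n) is O(log³ n)
A = n² + 5n + 10 is O(n²)

Therefore, the order from slowest to fastest is: B < D < C < A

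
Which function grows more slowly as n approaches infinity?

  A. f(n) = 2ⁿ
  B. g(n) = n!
A

f(n) = 2ⁿ is O(2ⁿ), while g(n) = n! is O(n!).
Since O(2ⁿ) grows slower than O(n!), f(n) is dominated.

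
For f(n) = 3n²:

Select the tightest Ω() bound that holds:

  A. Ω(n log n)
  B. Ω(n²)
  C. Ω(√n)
B

f(n) = 3n² is Ω(n²).
All listed options are valid Big-Ω bounds (lower bounds),
but Ω(n²) is the tightest (largest valid bound).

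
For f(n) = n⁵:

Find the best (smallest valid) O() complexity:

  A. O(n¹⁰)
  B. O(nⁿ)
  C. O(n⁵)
C

f(n) = n⁵ is O(n⁵).
All listed options are valid Big-O bounds (upper bounds),
but O(n⁵) is the tightest (smallest valid bound).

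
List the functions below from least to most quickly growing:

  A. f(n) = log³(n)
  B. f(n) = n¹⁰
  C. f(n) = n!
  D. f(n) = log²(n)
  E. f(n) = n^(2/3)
D < A < E < B < C

Comparing growth rates:
D = log²(n) is O(log² n)
A = log³(n) is O(log³ n)
E = n^(2/3) is O(n^(2/3))
B = n¹⁰ is O(n¹⁰)
C = n! is O(n!)

Therefore, the order from slowest to fastest is: D < A < E < B < C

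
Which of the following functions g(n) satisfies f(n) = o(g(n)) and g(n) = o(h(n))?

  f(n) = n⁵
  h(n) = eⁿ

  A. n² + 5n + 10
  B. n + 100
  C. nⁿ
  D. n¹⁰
D

We need g(n) with n⁵ = o(g(n)) and g(n) = o(eⁿ), i.e. O(n⁵) ≺ g ≺ O(eⁿ).
Check each option:
  A. n² + 5n + 10 — O(n²) does not grow strictly faster than f(n)
  B. n + 100 — O(n) does not grow strictly faster than f(n)
  C. nⁿ — O(nⁿ) does not grow strictly slower than h(n)
  D. n¹⁰ — O(n¹⁰) is strictly between O(n⁵) and O(eⁿ) ✓

Only option D (n¹⁰) lies strictly between.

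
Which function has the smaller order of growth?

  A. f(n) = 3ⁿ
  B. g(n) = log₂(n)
B

f(n) = 3ⁿ is O(3ⁿ), while g(n) = log₂(n) is O(log n).
Since O(log n) grows slower than O(3ⁿ), g(n) is dominated.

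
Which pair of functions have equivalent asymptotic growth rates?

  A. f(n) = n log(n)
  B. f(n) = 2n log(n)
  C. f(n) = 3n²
A and B

Examining each function:
  A. n log(n) is O(n log n)
  B. 2n log(n) is O(n log n)
  C. 3n² is O(n²)

Functions A and B both have the same complexity class.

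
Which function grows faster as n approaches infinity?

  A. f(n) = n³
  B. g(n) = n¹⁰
B

f(n) = n³ is O(n³), while g(n) = n¹⁰ is O(n¹⁰).
Since O(n¹⁰) grows faster than O(n³), g(n) dominates.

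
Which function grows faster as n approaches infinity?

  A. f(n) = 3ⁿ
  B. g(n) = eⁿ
A

f(n) = 3ⁿ is O(3ⁿ), while g(n) = eⁿ is O(eⁿ).
Since O(3ⁿ) grows faster than O(eⁿ), f(n) dominates.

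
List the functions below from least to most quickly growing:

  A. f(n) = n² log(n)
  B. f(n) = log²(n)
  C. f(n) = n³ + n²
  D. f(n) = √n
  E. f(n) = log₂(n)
E < B < D < A < C

Comparing growth rates:
E = log₂(n) is O(log n)
B = log²(n) is O(log² n)
D = √n is O(√n)
A = n² log(n) is O(n² log n)
C = n³ + n² is O(n³)

Therefore, the order from slowest to fastest is: E < B < D < A < C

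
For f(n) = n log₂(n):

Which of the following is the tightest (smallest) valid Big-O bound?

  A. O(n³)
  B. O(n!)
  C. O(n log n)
C

f(n) = n log₂(n) is O(n log n).
All listed options are valid Big-O bounds (upper bounds),
but O(n log n) is the tightest (smallest valid bound).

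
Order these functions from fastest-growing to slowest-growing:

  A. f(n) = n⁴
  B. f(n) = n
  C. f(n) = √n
A > B > C

Comparing growth rates:
A = n⁴ is O(n⁴)
B = n is O(n)
C = √n is O(√n)

Therefore, the order from fastest to slowest is: A > B > C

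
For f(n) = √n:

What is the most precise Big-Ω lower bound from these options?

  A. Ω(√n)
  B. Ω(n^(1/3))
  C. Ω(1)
A

f(n) = √n is Ω(√n).
All listed options are valid Big-Ω bounds (lower bounds),
but Ω(√n) is the tightest (largest valid bound).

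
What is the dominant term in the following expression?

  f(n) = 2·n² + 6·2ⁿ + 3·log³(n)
6·2ⁿ

Looking at each term:
  - 2·n² is O(n²)
  - 6·2ⁿ is O(2ⁿ)
  - 3·log³(n) is O(log³ n)

The term 6·2ⁿ (O(2ⁿ)) grows fastest and dominates all others.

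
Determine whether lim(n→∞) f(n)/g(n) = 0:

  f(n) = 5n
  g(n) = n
False

f(n) = 5n is O(n), and g(n) = n is O(n).
Since they have the same growth rate, f(n) = o(g(n)) is false.
(f = o(g) requires f to grow strictly slower, not equal.)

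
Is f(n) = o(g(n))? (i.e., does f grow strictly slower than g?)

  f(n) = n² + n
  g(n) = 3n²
False

f(n) = n² + n is O(n²), and g(n) = 3n² is O(n²).
Since they have the same growth rate, f(n) = o(g(n)) is false.
(f = o(g) requires f to grow strictly slower, not equal.)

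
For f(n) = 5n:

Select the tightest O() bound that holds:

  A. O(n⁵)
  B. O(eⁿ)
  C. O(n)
C

f(n) = 5n is O(n).
All listed options are valid Big-O bounds (upper bounds),
but O(n) is the tightest (smallest valid bound).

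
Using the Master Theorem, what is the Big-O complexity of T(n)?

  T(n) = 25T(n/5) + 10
Θ(n²)

Master Theorem: a = 25, b = 5, f(n) = 10.
Compute the critical exponent d = log₅(25) = 2.
Compare f(n) = Θ(1) against n^d:
  k = 0 < d = 2, so f(n) = O(n^(d-ε)) — Case 1.
  The recursion cost dominates: T(n) = Θ(n^d) = Θ(n²).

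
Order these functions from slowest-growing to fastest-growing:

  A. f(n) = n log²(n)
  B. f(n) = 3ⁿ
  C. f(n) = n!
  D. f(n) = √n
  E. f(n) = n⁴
D < A < E < B < C

Comparing growth rates:
D = √n is O(√n)
A = n log²(n) is O(n log² n)
E = n⁴ is O(n⁴)
B = 3ⁿ is O(3ⁿ)
C = n! is O(n!)

Therefore, the order from slowest to fastest is: D < A < E < B < C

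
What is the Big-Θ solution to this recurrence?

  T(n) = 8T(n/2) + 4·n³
Θ(n³ log n)

Master Theorem: a = 8, b = 2, f(n) = 4·n³.
Compute the critical exponent d = log₂(8) = 3.
Compare f(n) = Θ(n³) against n^d:
  k = 3 = d, so f(n) = Θ(n^d) — Case 2.
  Work is balanced across levels: T(n) = Θ(n^d log n) = Θ(n³ log n).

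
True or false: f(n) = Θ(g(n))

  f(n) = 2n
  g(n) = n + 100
True

f(n) = 2n and g(n) = n + 100 are both O(n).
Since they have the same asymptotic growth rate, f(n) = Θ(g(n)) is true.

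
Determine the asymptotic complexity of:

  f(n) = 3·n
O(n)

The dominant term in 3·n is 3·n, which is Θ(n).
Constants are absorbed, so the tightest bound is O(n).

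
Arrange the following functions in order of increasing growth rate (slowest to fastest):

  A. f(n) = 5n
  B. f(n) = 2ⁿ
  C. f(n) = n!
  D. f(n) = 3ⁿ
A < B < D < C

Comparing growth rates:
A = 5n is O(n)
B = 2ⁿ is O(2ⁿ)
D = 3ⁿ is O(3ⁿ)
C = n! is O(n!)

Therefore, the order from slowest to fastest is: A < B < D < C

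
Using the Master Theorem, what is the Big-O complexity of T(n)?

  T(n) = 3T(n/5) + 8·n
Θ(n)

Master Theorem: a = 3, b = 5, f(n) = 8·n.
Compute the critical exponent d = log₅(3) = 0.683.
Compare f(n) = Θ(n) against n^d:
  k = 1 > d = 0.683, so f(n) = Ω(n^(d+ε)) — Case 3.
  Regularity: a·(n/b)^1/n^1 = a/b^1 = 3/5 < 1 ✓.
  The top-level work dominates: T(n) = Θ(f(n)) = Θ(n).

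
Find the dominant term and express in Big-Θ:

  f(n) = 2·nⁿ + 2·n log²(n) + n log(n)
Θ(nⁿ)

Order the terms by growth rate: n log(n) ≺ 2·n log²(n) ≺ 2·nⁿ.
The fastest-growing term 2·nⁿ dominates as n → ∞; dropping its constant factor gives Θ(nⁿ).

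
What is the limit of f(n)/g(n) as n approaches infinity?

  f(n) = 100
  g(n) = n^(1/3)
0

Since 100 (O(1)) grows slower than n^(1/3) (O(n^(1/3))),
the ratio f(n)/g(n) → 0 as n → ∞.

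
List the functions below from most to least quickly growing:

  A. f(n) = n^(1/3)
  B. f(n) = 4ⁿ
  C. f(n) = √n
B > C > A

Comparing growth rates:
B = 4ⁿ is O(4ⁿ)
C = √n is O(√n)
A = n^(1/3) is O(n^(1/3))

Therefore, the order from fastest to slowest is: B > C > A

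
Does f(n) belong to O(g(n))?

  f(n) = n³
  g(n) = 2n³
True

f(n) = n³ and g(n) = 2n³ are both O(n³).
Big-O permits equal growth rates (f ≤ c·g for some c), so f(n) = O(g(n)) is true.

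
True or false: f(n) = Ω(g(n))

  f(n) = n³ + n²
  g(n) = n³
True

f(n) = n³ + n² and g(n) = n³ are both O(n³).
Big-Ω permits equal growth rates (f ≥ c·g for some c > 0), so f(n) = Ω(g(n)) is true.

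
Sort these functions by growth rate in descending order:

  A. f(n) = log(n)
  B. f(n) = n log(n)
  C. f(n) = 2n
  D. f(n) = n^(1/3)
B > C > D > A

Comparing growth rates:
B = n log(n) is O(n log n)
C = 2n is O(n)
D = n^(1/3) is O(n^(1/3))
A = log(n) is O(log n)

Therefore, the order from fastest to slowest is: B > C > D > A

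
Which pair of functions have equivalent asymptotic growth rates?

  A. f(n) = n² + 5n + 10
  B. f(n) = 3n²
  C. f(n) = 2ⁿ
A and B

Examining each function:
  A. n² + 5n + 10 is O(n²)
  B. 3n² is O(n²)
  C. 2ⁿ is O(2ⁿ)

Functions A and B both have the same complexity class.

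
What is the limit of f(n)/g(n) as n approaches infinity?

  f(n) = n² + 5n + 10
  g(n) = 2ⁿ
0

Since n² + 5n + 10 (O(n²)) grows slower than 2ⁿ (O(2ⁿ)),
the ratio f(n)/g(n) → 0 as n → ∞.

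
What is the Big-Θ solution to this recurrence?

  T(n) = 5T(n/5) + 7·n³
Θ(n³)

Master Theorem: a = 5, b = 5, f(n) = 7·n³.
Compute the critical exponent d = log₅(5) = 1.
Compare f(n) = Θ(n³) against n^d:
  k = 3 > d = 1, so f(n) = Ω(n^(d+ε)) — Case 3.
  Regularity: a·(n/b)^3/n^3 = a/b^3 = 5/125 < 1 ✓.
  The top-level work dominates: T(n) = Θ(f(n)) = Θ(n³).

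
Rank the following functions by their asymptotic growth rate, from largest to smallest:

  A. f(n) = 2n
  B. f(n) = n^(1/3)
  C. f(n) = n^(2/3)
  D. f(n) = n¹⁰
D > A > C > B

Comparing growth rates:
D = n¹⁰ is O(n¹⁰)
A = 2n is O(n)
C = n^(2/3) is O(n^(2/3))
B = n^(1/3) is O(n^(1/3))

Therefore, the order from fastest to slowest is: D > A > C > B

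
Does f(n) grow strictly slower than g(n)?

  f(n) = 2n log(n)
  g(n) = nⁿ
True

f(n) = 2n log(n) is O(n log n), and g(n) = nⁿ is O(nⁿ).
Since O(n log n) grows strictly slower than O(nⁿ), f(n) = o(g(n)) is true.
This means lim(n→∞) f(n)/g(n) = 0.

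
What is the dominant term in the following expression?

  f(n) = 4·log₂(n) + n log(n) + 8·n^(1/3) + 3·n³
3·n³

Looking at each term:
  - 4·log₂(n) is O(log n)
  - n log(n) is O(n log n)
  - 8·n^(1/3) is O(n^(1/3))
  - 3·n³ is O(n³)

The term 3·n³ (O(n³)) grows fastest and dominates all others.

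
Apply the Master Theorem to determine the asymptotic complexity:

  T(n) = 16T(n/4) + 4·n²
Θ(n² log n)

Master Theorem: a = 16, b = 4, f(n) = 4·n².
Compute the critical exponent d = log₄(16) = 2.
Compare f(n) = Θ(n²) against n^d:
  k = 2 = d, so f(n) = Θ(n^d) — Case 2.
  Work is balanced across levels: T(n) = Θ(n^d log n) = Θ(n² log n).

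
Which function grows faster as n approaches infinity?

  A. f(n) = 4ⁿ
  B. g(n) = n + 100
A

f(n) = 4ⁿ is O(4ⁿ), while g(n) = n + 100 is O(n).
Since O(4ⁿ) grows faster than O(n), f(n) dominates.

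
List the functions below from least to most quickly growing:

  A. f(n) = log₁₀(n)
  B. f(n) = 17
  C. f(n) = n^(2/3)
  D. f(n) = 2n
B < A < C < D

Comparing growth rates:
B = 17 is O(1)
A = log₁₀(n) is O(log n)
C = n^(2/3) is O(n^(2/3))
D = 2n is O(n)

Therefore, the order from slowest to fastest is: B < A < C < D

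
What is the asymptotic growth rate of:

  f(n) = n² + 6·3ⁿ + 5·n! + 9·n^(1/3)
Θ(n!)

Order the terms by growth rate: 9·n^(1/3) ≺ n² ≺ 6·3ⁿ ≺ 5·n!.
The fastest-growing term 5·n! dominates as n → ∞; dropping its constant factor gives Θ(n!).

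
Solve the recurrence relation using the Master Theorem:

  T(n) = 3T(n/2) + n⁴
Θ(n⁴)

Master Theorem: a = 3, b = 2, f(n) = n⁴.
Compute the critical exponent d = log₂(3) = 1.585.
Compare f(n) = Θ(n⁴) against n^d:
  k = 4 > d = 1.585, so f(n) = Ω(n^(d+ε)) — Case 3.
  Regularity: a·(n/b)^4/n^4 = a/b^4 = 3/16 < 1 ✓.
  The top-level work dominates: T(n) = Θ(f(n)) = Θ(n⁴).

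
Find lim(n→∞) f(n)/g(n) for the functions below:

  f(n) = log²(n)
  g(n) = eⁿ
0

Since log²(n) (O(log² n)) grows slower than eⁿ (O(eⁿ)),
the ratio f(n)/g(n) → 0 as n → ∞.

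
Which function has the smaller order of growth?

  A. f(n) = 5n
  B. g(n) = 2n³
A

f(n) = 5n is O(n), while g(n) = 2n³ is O(n³).
Since O(n) grows slower than O(n³), f(n) is dominated.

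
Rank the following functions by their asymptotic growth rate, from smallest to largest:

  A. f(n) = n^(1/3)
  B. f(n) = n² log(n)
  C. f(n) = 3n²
A < C < B

Comparing growth rates:
A = n^(1/3) is O(n^(1/3))
C = 3n² is O(n²)
B = n² log(n) is O(n² log n)

Therefore, the order from slowest to fastest is: A < C < B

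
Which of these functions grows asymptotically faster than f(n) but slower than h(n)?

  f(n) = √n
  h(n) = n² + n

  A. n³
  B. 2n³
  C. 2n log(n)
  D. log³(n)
C

We need g(n) with √n = o(g(n)) and g(n) = o(n² + n), i.e. O(√n) ≺ g ≺ O(n²).
Check each option:
  A. n³ — O(n³) does not grow strictly slower than h(n)
  B. 2n³ — O(n³) does not grow strictly slower than h(n)
  C. 2n log(n) — O(n log n) is strictly between O(√n) and O(n²) ✓
  D. log³(n) — O(log³ n) does not grow strictly faster than f(n)

Only option C (2n log(n)) lies strictly between.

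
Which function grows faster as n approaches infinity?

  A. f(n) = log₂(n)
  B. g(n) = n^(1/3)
B

f(n) = log₂(n) is O(log n), while g(n) = n^(1/3) is O(n^(1/3)).
Since O(n^(1/3)) grows faster than O(log n), g(n) dominates.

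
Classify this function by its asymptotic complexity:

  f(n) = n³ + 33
O(n³)

The dominant term in n³ + 33 is n³, which is Θ(n³).
Lower-order terms (33) are asymptotically negligible.
Constants are absorbed, so the tightest bound is O(n³).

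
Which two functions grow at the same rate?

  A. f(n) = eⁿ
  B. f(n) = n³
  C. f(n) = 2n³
B and C

Examining each function:
  A. eⁿ is O(eⁿ)
  B. n³ is O(n³)
  C. 2n³ is O(n³)

Functions B and C both have the same complexity class.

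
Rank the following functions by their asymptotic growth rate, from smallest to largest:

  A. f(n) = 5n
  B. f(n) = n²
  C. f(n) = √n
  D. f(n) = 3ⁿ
C < A < B < D

Comparing growth rates:
C = √n is O(√n)
A = 5n is O(n)
B = n² is O(n²)
D = 3ⁿ is O(3ⁿ)

Therefore, the order from slowest to fastest is: C < A < B < D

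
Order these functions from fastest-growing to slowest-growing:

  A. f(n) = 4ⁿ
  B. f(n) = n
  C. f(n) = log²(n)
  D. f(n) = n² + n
A > D > B > C

Comparing growth rates:
A = 4ⁿ is O(4ⁿ)
D = n² + n is O(n²)
B = n is O(n)
C = log²(n) is O(log² n)

Therefore, the order from fastest to slowest is: A > D > B > C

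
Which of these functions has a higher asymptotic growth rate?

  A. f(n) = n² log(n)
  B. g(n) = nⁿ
B

f(n) = n² log(n) is O(n² log n), while g(n) = nⁿ is O(nⁿ).
Since O(nⁿ) grows faster than O(n² log n), g(n) dominates.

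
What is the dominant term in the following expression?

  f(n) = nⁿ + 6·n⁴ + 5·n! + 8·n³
nⁿ

Looking at each term:
  - nⁿ is O(nⁿ)
  - 6·n⁴ is O(n⁴)
  - 5·n! is O(n!)
  - 8·n³ is O(n³)

The term nⁿ (O(nⁿ)) grows fastest and dominates all others.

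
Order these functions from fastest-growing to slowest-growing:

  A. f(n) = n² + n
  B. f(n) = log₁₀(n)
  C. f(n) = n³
C > A > B

Comparing growth rates:
C = n³ is O(n³)
A = n² + n is O(n²)
B = log₁₀(n) is O(log n)

Therefore, the order from fastest to slowest is: C > A > B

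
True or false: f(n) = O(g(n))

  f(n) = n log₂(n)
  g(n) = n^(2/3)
False

f(n) = n log₂(n) is O(n log n), and g(n) = n^(2/3) is O(n^(2/3)).
Since O(n log n) grows faster than O(n^(2/3)), f(n) = O(g(n)) is false.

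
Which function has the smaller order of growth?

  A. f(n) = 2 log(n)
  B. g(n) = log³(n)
A

f(n) = 2 log(n) is O(log n), while g(n) = log³(n) is O(log³ n).
Since O(log n) grows slower than O(log³ n), f(n) is dominated.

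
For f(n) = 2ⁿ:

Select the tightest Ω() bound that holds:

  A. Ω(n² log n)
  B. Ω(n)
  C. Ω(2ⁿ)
C

f(n) = 2ⁿ is Ω(2ⁿ).
All listed options are valid Big-Ω bounds (lower bounds),
but Ω(2ⁿ) is the tightest (largest valid bound).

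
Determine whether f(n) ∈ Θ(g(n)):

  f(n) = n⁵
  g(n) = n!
False

f(n) = n⁵ is O(n⁵), and g(n) = n! is O(n!).
Since they have different growth rates, f(n) = Θ(g(n)) is false.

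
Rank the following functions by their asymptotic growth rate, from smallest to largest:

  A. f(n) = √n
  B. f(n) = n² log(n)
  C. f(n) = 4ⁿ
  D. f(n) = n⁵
A < B < D < C

Comparing growth rates:
A = √n is O(√n)
B = n² log(n) is O(n² log n)
D = n⁵ is O(n⁵)
C = 4ⁿ is O(4ⁿ)

Therefore, the order from slowest to fastest is: A < B < D < C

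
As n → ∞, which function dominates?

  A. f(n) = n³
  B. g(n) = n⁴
B

f(n) = n³ is O(n³), while g(n) = n⁴ is O(n⁴).
Since O(n⁴) grows faster than O(n³), g(n) dominates.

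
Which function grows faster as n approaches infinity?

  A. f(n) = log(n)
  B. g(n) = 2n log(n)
B

f(n) = log(n) is O(log n), while g(n) = 2n log(n) is O(n log n).
Since O(n log n) grows faster than O(log n), g(n) dominates.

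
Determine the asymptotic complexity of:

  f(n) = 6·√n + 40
O(√n)

The dominant term in 6·√n + 40 is 6·√n, which is Θ(√n).
Lower-order terms (40) are asymptotically negligible.
Constants are absorbed, so the tightest bound is O(√n).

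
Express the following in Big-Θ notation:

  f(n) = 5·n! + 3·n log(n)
Θ(n!)

Order the terms by growth rate: 3·n log(n) ≺ 5·n!.
The fastest-growing term 5·n! dominates as n → ∞; dropping its constant factor gives Θ(n!).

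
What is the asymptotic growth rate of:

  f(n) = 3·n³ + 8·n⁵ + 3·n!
Θ(n!)

Order the terms by growth rate: 3·n³ ≺ 8·n⁵ ≺ 3·n!.
The fastest-growing term 3·n! dominates as n → ∞; dropping its constant factor gives Θ(n!).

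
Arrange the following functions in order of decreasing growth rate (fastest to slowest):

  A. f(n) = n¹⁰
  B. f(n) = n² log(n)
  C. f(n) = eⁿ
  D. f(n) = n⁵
C > A > D > B

Comparing growth rates:
C = eⁿ is O(eⁿ)
A = n¹⁰ is O(n¹⁰)
D = n⁵ is O(n⁵)
B = n² log(n) is O(n² log n)

Therefore, the order from fastest to slowest is: C > A > D > B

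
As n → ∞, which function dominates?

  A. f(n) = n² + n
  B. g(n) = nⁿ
B

f(n) = n² + n is O(n²), while g(n) = nⁿ is O(nⁿ).
Since O(nⁿ) grows faster than O(n²), g(n) dominates.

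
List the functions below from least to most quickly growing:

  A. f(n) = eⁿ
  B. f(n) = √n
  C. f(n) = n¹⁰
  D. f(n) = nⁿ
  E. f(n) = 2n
B < E < C < A < D

Comparing growth rates:
B = √n is O(√n)
E = 2n is O(n)
C = n¹⁰ is O(n¹⁰)
A = eⁿ is O(eⁿ)
D = nⁿ is O(nⁿ)

Therefore, the order from slowest to fastest is: B < E < C < A < D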